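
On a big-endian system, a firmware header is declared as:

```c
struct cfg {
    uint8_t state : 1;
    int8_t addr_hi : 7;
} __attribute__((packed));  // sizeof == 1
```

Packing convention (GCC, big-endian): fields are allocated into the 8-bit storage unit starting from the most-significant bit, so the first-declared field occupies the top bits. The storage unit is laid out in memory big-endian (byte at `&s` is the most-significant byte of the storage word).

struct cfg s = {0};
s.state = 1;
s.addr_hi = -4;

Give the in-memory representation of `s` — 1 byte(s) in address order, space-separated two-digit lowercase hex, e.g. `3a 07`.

fc

[7+:1] state=1 & 0x1 = 0x1; word=0x80
[0+:7] addr_hi=-4 & 0x7f = 0x7c; word=0xfc
word = 0xfc → big-endian bytes:
  [0]=0xfc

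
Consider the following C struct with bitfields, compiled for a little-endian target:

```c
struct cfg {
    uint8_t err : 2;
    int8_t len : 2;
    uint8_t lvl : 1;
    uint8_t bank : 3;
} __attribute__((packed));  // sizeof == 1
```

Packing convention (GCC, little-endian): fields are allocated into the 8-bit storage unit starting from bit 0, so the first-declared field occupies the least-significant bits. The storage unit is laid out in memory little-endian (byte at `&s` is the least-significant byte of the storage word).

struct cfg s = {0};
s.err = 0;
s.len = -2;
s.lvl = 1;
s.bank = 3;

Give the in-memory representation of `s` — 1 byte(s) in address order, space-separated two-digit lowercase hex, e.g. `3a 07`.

78

err:2 = 0 → 0x0 << 0 → word 0x00
len:2 = -2 → 0x2 << 2 → word 0x08
lvl:1 = 1 → 0x1 << 4 → word 0x18
bank:3 = 3 → 0x3 << 5 → word 0x78
word = 0x78 → little-endian bytes:
  [0]=0x78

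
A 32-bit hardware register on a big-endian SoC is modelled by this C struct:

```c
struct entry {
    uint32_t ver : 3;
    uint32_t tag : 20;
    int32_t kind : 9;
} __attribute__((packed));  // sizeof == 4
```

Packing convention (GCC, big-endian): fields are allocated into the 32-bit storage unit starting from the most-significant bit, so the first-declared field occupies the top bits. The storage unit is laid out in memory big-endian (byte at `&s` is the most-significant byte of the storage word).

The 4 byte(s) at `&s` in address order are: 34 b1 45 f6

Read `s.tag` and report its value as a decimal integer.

[0]=0x34 [1]=0xb1 [2]=0x45 [3]=0xf6 (big-endian) → word 0x34b145f6
ver:3 @ bit 29 → (0x34b145f6>>29)&0x7 = 0x1
tag:20 @ bit 9 → (0x34b145f6>>9)&0xfffff = 0xa58a2  ←
kind:9 @ bit 0 → (0x34b145f6>>0)&0x1ff = 0x1f6

678050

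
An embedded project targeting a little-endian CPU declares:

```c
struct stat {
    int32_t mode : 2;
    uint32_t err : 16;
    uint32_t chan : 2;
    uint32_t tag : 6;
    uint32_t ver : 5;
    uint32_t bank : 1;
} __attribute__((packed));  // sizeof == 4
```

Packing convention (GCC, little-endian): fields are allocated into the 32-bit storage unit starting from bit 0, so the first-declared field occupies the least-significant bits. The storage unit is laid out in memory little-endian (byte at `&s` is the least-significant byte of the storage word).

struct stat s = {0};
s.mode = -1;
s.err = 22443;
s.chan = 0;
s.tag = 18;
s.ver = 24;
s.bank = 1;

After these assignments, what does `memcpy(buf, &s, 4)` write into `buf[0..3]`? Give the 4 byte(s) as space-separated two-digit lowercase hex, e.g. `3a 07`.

af 5e 21 e1

[0+:2] mode=-1 & 0x3 = 0x3; word=0x00000003
[2+:16] err=22443 & 0xffff = 0x57ab; word=0x00015eaf
[18+:2] chan=0 & 0x3 = 0x0; word=0x00015eaf
[20+:6] tag=18 & 0x3f = 0x12; word=0x01215eaf
[26+:5] ver=24 & 0x1f = 0x18; word=0x61215eaf
[31+:1] bank=1 & 0x1 = 0x1; word=0xe1215eaf
word = 0xe1215eaf → little-endian bytes:
  [0]=0xaf  [1]=0x5e  [2]=0x21  [3]=0xe1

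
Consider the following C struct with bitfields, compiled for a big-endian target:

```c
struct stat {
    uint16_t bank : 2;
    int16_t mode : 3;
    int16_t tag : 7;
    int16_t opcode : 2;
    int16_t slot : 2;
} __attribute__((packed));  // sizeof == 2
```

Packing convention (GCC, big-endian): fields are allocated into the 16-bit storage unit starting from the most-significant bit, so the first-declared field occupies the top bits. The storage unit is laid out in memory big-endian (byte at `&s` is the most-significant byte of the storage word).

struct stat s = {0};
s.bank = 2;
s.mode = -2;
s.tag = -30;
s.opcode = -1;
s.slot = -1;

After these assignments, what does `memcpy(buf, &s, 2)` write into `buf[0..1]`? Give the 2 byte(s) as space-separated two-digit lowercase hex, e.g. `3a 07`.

bank (2b) val=2 bits=0x2 at bit 14: 0x8000
mode (3b) val=-2 bits=0x6 at bit 11: 0xb000
tag (7b) val=-30 bits=0x62 at bit 4: 0xb620
opcode (2b) val=-1 bits=0x3 at bit 2: 0xb62c
slot (2b) val=-1 bits=0x3 at bit 0: 0xb62f
word = 0xb62f → big-endian bytes:
  [0]=0xb6  [1]=0x2f

b6 2f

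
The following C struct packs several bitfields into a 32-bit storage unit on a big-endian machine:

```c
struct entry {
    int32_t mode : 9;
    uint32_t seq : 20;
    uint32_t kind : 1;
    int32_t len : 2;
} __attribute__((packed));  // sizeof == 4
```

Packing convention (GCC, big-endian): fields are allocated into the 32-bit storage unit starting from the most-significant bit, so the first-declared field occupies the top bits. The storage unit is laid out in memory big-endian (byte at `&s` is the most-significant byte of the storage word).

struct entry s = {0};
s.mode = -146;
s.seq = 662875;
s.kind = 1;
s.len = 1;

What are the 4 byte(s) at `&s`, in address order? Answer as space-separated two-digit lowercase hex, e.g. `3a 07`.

mode (9b) val=-146 bits=0x16e at bit 23: 0xb7000000
seq (20b) val=662875 bits=0xa1d5b at bit 3: 0xb750ead8
kind (1b) val=1 bits=0x1 at bit 2: 0xb750eadc
len (2b) val=1 bits=0x1 at bit 0: 0xb750eadd
word = 0xb750eadd → big-endian bytes:
  [0]=0xb7  [1]=0x50  [2]=0xea  [3]=0xdd

b7 50 ea dd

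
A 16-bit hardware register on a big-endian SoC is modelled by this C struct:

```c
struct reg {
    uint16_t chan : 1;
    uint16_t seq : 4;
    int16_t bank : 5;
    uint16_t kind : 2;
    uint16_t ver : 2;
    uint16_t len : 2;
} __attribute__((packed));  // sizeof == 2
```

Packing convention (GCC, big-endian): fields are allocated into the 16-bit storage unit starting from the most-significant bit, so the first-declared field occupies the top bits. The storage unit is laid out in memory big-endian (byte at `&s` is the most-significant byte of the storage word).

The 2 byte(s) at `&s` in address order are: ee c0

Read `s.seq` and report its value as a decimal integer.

13

[0]=0xee [1]=0xc0 (big-endian) → word 0xeec0
chan:1 @ bit 15 → (0xeec0>>15)&0x1 = 0x1
seq:4 @ bit 11 → (0xeec0>>11)&0xf = 0xd  ←
bank:5 @ bit 6 → (0xeec0>>6)&0x1f = 0x1b
kind:2 @ bit 4 → (0xeec0>>4)&0x3 = 0x0
ver:2 @ bit 2 → (0xeec0>>2)&0x3 = 0x0
len:2 @ bit 0 → (0xeec0>>0)&0x3 = 0x0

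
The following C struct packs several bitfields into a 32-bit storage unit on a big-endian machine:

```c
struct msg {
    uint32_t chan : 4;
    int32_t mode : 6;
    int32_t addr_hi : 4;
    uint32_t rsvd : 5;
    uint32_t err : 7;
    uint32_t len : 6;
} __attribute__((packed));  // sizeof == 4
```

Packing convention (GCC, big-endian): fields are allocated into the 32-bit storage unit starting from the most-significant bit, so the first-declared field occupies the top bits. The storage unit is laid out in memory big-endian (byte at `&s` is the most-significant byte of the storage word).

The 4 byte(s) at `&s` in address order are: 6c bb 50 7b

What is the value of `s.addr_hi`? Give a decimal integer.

[0]=0x6c [1]=0xbb [2]=0x50 [3]=0x7b (big-endian) → word 0x6cbb507b
chan:4 @ bit 28 → (0x6cbb507b>>28)&0xf = 0x6
mode:6 @ bit 22 → (0x6cbb507b>>22)&0x3f = 0x32
addr_hi:4 @ bit 18 → (0x6cbb507b>>18)&0xf = 0xe  ←
rsvd:5 @ bit 13 → (0x6cbb507b>>13)&0x1f = 0x1a
err:7 @ bit 6 → (0x6cbb507b>>6)&0x7f = 0x41
len:6 @ bit 0 → (0x6cbb507b>>0)&0x3f = 0x3b
addr_hi signed 4b, MSB=1: 14 - 16 = -2

-2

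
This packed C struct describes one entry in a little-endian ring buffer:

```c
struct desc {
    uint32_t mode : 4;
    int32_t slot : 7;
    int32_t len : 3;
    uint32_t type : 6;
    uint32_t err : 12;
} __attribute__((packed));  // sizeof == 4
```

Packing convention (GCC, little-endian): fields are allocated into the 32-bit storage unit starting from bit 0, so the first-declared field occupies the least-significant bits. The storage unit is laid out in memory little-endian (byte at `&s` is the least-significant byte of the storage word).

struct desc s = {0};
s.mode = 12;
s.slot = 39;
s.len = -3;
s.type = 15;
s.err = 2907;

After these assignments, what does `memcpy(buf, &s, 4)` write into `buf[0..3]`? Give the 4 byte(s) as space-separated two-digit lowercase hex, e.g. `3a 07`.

7c ea b3 b5

mode (4b) val=12 bits=0xc at bit 0: 0x0000000c
slot (7b) val=39 bits=0x27 at bit 4: 0x0000027c
len (3b) val=-3 bits=0x5 at bit 11: 0x00002a7c
type (6b) val=15 bits=0xf at bit 14: 0x0003ea7c
err (12b) val=2907 bits=0xb5b at bit 20: 0xb5b3ea7c
word = 0xb5b3ea7c → little-endian bytes:
  [0]=0x7c  [1]=0xea  [2]=0xb3  [3]=0xb5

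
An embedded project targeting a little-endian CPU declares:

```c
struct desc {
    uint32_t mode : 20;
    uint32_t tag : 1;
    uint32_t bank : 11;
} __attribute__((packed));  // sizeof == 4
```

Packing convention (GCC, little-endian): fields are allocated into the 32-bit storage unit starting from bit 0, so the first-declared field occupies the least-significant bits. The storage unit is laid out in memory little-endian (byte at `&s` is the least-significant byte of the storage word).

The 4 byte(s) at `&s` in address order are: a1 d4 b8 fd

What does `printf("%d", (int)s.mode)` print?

578721

[0]=0xa1 [1]=0xd4 [2]=0xb8 [3]=0xfd (little-endian) → word 0xfdb8d4a1
mode:20 @ bit 0 → (0xfdb8d4a1>>0)&0xfffff = 0x8d4a1  ←
tag:1 @ bit 20 → (0xfdb8d4a1>>20)&0x1 = 0x1
bank:11 @ bit 21 → (0xfdb8d4a1>>21)&0x7ff = 0x7ed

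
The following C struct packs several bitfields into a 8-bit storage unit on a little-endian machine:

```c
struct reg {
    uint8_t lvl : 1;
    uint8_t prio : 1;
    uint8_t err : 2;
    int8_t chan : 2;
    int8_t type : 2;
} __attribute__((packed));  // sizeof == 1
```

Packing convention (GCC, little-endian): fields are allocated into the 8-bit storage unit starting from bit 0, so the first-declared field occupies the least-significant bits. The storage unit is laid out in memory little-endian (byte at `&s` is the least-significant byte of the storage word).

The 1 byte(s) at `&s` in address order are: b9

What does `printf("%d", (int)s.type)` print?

-2

[0]=0xb9 (little-endian) → word 0xb9
lvl:1 @ bit 0 → (0xb9>>0)&0x1 = 0x1
prio:1 @ bit 1 → (0xb9>>1)&0x1 = 0x0
err:2 @ bit 2 → (0xb9>>2)&0x3 = 0x2
chan:2 @ bit 4 → (0xb9>>4)&0x3 = 0x3
type:2 @ bit 6 → (0xb9>>6)&0x3 = 0x2  ←
type signed 2b, MSB=1: 2 - 4 = -2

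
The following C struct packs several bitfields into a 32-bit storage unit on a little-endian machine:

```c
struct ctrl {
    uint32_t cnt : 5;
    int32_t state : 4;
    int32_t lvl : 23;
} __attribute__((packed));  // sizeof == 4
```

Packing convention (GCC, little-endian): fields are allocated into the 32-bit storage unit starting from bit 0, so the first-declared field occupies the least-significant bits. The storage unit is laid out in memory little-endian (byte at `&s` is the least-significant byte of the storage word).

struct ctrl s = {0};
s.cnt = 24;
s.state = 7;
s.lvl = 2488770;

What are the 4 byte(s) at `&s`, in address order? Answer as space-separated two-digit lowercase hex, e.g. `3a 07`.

f8 84 f3 4b

cnt (5b) val=24 bits=0x18 at bit 0: 0x00000018
state (4b) val=7 bits=0x7 at bit 5: 0x000000f8
lvl (23b) val=2488770 bits=0x25f9c2 at bit 9: 0x4bf384f8
word = 0x4bf384f8 → little-endian bytes:
  [0]=0xf8  [1]=0x84  [2]=0xf3  [3]=0x4b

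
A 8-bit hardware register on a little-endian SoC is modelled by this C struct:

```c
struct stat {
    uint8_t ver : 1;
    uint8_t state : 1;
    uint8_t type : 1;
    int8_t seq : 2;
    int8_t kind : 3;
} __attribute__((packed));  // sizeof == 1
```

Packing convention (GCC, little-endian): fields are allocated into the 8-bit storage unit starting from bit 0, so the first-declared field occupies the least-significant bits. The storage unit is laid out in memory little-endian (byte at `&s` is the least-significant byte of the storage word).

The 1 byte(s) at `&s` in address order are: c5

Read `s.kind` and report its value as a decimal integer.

-2

[0]=0xc5 (little-endian) → word 0xc5
ver [0+:1] = (word>>0) & 0x1 = 1
state [1+:1] = (word>>1) & 0x1 = 0
type [2+:1] = (word>>2) & 0x1 = 1
seq [3+:2] = (word>>3) & 0x3 = 0
kind [5+:3] = (word>>5) & 0x7 = 6  ←
kind signed 3b, MSB=1: 6 - 8 = -2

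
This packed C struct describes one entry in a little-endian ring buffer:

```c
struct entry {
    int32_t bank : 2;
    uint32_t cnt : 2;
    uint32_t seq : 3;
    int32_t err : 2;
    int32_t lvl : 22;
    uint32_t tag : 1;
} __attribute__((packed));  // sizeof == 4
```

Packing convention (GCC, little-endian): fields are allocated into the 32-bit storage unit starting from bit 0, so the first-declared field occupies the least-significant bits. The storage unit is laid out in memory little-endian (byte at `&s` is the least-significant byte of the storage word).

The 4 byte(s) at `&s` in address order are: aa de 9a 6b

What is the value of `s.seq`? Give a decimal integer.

[0]=0xaa [1]=0xde [2]=0x9a [3]=0x6b (little-endian) → word 0x6b9adeaa
bank [0+:2] = (word>>0) & 0x3 = 2
cnt [2+:2] = (word>>2) & 0x3 = 2
seq [4+:3] = (word>>4) & 0x7 = 2  ←
err [7+:2] = (word>>7) & 0x3 = 1
lvl [9+:22] = (word>>9) & 0x3fffff = 3525999
tag [31+:1] = (word>>31) & 0x1 = 0

2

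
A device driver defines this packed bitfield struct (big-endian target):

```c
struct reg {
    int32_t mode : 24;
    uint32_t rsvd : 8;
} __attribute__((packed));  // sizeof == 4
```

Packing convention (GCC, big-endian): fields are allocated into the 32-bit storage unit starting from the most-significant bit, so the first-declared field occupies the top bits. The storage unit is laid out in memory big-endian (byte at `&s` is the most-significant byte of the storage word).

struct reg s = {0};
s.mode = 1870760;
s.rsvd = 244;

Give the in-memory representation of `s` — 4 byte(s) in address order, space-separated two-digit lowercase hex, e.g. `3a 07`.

mode (24b) val=1870760 bits=0x1c8ba8 at bit 8: 0x1c8ba800
rsvd (8b) val=244 bits=0xf4 at bit 0: 0x1c8ba8f4
word = 0x1c8ba8f4 → big-endian bytes:
  [0]=0x1c  [1]=0x8b  [2]=0xa8  [3]=0xf4

1c 8b a8 f4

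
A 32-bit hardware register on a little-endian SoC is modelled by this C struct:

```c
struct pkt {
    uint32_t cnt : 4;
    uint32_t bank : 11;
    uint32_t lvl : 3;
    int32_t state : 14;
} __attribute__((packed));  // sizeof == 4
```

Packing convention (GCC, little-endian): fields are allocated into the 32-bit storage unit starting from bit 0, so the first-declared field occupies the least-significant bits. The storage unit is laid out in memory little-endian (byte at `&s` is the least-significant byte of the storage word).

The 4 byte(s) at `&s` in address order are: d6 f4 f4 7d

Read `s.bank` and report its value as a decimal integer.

1869

[0]=0xd6 [1]=0xf4 [2]=0xf4 [3]=0x7d (little-endian) → word 0x7df4f4d6
cnt:4 @ bit 0 → (0x7df4f4d6>>0)&0xf = 0x6
bank:11 @ bit 4 → (0x7df4f4d6>>4)&0x7ff = 0x74d  ←
lvl:3 @ bit 15 → (0x7df4f4d6>>15)&0x7 = 0x1
state:14 @ bit 18 → (0x7df4f4d6>>18)&0x3fff = 0x1f7d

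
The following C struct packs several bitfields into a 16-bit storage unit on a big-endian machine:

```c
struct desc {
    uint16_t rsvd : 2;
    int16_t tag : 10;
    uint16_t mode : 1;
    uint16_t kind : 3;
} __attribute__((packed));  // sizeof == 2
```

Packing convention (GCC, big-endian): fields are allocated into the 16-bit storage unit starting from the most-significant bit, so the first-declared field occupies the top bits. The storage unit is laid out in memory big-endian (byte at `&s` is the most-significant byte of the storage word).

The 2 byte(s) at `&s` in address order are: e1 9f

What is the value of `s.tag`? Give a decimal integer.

-487

[0]=0xe1 [1]=0x9f (big-endian) → word 0xe19f
rsvd:2 @ bit 14 → (0xe19f>>14)&0x3 = 0x3
tag:10 @ bit 4 → (0xe19f>>4)&0x3ff = 0x219  ←
mode:1 @ bit 3 → (0xe19f>>3)&0x1 = 0x1
kind:3 @ bit 0 → (0xe19f>>0)&0x7 = 0x7
tag signed 10b, MSB=1: 537 - 1024 = -487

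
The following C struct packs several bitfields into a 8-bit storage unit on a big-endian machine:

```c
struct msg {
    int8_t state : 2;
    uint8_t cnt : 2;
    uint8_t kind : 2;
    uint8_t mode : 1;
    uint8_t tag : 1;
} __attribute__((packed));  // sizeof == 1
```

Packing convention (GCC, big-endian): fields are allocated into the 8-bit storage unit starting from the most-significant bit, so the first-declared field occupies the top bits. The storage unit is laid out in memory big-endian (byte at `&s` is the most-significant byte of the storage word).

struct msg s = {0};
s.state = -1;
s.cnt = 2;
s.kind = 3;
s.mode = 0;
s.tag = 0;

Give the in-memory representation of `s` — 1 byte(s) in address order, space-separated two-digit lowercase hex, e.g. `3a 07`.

ec

[6+:2] state=-1 & 0x3 = 0x3; word=0xc0
[4+:2] cnt=2 & 0x3 = 0x2; word=0xe0
[2+:2] kind=3 & 0x3 = 0x3; word=0xec
[1+:1] mode=0 & 0x1 = 0x0; word=0xec
[0+:1] tag=0 & 0x1 = 0x0; word=0xec
word = 0xec → big-endian bytes:
  [0]=0xec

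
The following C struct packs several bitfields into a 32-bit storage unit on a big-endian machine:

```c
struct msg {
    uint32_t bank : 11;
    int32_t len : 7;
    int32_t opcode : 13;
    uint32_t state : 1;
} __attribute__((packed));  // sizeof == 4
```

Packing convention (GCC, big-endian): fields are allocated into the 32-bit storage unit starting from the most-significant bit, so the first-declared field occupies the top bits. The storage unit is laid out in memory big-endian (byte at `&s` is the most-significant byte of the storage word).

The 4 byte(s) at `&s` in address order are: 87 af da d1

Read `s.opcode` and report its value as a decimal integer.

[0]=0x87 [1]=0xaf [2]=0xda [3]=0xd1 (big-endian) → word 0x87afdad1
bank [21+:11] = (word>>21) & 0x7ff = 1085
len [14+:7] = (word>>14) & 0x7f = 63
opcode [1+:13] = (word>>1) & 0x1fff = 3432  ←
state [0+:1] = (word>>0) & 0x1 = 1
opcode signed 13b, MSB=0: value = 3432

3432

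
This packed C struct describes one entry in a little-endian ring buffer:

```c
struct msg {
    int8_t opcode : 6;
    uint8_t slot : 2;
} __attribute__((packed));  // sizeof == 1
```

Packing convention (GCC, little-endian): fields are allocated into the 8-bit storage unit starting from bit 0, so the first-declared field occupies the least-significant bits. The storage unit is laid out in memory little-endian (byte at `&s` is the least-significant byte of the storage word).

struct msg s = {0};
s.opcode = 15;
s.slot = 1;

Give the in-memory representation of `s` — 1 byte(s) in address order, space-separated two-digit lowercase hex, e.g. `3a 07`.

4f

[0+:6] opcode=15 & 0x3f = 0xf; word=0x0f
[6+:2] slot=1 & 0x3 = 0x1; word=0x4f
word = 0x4f → little-endian bytes:
  [0]=0x4f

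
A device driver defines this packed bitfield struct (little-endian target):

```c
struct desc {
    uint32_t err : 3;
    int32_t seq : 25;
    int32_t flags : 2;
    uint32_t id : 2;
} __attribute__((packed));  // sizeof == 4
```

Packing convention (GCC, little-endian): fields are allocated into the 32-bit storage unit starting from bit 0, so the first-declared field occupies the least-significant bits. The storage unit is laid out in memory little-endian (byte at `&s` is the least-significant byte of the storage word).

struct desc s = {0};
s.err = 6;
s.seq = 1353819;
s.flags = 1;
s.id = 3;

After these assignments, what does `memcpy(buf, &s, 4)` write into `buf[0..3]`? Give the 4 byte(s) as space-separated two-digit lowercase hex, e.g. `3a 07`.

err (3b) val=6 bits=0x6 at bit 0: 0x00000006
seq (25b) val=1353819 bits=0x14a85b at bit 3: 0x00a542de
flags (2b) val=1 bits=0x1 at bit 28: 0x10a542de
id (2b) val=3 bits=0x3 at bit 30: 0xd0a542de
word = 0xd0a542de → little-endian bytes:
  [0]=0xde  [1]=0x42  [2]=0xa5  [3]=0xd0

de 42 a5 d0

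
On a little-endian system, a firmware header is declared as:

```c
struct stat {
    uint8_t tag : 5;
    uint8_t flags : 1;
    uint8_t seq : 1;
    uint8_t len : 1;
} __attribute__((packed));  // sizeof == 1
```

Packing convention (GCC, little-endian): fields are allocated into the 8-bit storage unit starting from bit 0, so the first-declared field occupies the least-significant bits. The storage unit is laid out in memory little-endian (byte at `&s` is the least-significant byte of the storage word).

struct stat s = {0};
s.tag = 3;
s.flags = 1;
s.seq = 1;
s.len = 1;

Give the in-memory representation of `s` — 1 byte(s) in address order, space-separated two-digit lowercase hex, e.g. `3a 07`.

e3

tag (5b) val=3 bits=0x3 at bit 0: 0x03
flags (1b) val=1 bits=0x1 at bit 5: 0x23
seq (1b) val=1 bits=0x1 at bit 6: 0x63
len (1b) val=1 bits=0x1 at bit 7: 0xe3
word = 0xe3 → little-endian bytes:
  [0]=0xe3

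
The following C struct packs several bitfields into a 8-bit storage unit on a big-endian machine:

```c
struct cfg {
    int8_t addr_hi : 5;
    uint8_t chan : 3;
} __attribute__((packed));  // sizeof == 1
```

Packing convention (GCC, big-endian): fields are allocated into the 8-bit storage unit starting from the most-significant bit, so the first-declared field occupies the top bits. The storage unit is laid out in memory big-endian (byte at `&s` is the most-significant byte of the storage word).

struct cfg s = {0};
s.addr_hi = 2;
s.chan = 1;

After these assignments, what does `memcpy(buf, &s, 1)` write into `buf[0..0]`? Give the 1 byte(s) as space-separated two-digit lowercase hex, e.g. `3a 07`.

[3+:5] addr_hi=2 & 0x1f = 0x2; word=0x10
[0+:3] chan=1 & 0x7 = 0x1; word=0x11
word = 0x11 → big-endian bytes:
  [0]=0x11

11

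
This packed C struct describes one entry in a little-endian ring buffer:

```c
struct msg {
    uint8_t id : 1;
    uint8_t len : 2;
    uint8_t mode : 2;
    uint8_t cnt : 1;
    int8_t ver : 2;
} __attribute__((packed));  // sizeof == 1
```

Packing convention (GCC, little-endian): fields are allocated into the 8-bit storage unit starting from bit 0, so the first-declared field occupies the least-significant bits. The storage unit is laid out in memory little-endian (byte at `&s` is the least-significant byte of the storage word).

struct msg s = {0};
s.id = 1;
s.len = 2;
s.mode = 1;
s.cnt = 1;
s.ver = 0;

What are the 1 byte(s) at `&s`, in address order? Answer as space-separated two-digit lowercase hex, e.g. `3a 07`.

id:1 = 1 → 0x1 << 0 → word 0x01
len:2 = 2 → 0x2 << 1 → word 0x05
mode:2 = 1 → 0x1 << 3 → word 0x0d
cnt:1 = 1 → 0x1 << 5 → word 0x2d
ver:2 = 0 → 0x0 << 6 → word 0x2d
word = 0x2d → little-endian bytes:
  [0]=0x2d

2d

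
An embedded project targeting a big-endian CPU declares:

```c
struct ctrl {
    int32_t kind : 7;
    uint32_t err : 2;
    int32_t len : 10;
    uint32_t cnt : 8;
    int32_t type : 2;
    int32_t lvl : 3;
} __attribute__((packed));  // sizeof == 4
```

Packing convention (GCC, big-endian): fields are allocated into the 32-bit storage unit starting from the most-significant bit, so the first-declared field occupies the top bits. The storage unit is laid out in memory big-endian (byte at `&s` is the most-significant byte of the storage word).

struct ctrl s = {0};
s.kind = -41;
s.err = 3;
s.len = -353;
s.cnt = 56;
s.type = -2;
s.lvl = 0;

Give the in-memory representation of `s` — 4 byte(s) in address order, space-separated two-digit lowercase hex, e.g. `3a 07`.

kind (7b) val=-41 bits=0x57 at bit 25: 0xae000000
err (2b) val=3 bits=0x3 at bit 23: 0xaf800000
len (10b) val=-353 bits=0x29f at bit 13: 0xafd3e000
cnt (8b) val=56 bits=0x38 at bit 5: 0xafd3e700
type (2b) val=-2 bits=0x2 at bit 3: 0xafd3e710
lvl (3b) val=0 bits=0x0 at bit 0: 0xafd3e710
word = 0xafd3e710 → big-endian bytes:
  [0]=0xaf  [1]=0xd3  [2]=0xe7  [3]=0x10

af d3 e7 10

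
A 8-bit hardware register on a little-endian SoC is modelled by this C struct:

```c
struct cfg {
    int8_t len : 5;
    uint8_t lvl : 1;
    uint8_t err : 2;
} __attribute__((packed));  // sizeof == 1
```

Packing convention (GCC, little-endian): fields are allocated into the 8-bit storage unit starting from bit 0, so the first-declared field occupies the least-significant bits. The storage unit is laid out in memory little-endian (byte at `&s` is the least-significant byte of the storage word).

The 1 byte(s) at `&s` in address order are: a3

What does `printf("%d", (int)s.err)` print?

[0]=0xa3 (little-endian) → word 0xa3
len [0+:5] = (word>>0) & 0x1f = 3
lvl [5+:1] = (word>>5) & 0x1 = 1
err [6+:2] = (word>>6) & 0x3 = 2  ←

2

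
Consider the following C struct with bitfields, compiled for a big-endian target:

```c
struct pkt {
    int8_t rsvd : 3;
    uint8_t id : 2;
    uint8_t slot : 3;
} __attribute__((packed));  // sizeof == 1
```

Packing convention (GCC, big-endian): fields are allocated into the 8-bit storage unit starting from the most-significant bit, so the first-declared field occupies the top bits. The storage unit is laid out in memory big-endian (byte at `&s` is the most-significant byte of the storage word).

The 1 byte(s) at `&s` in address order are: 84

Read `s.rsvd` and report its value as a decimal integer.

-4

[0]=0x84 (big-endian) → word 0x84
rsvd:3 @ bit 5 → (0x84>>5)&0x7 = 0x4  ←
id:2 @ bit 3 → (0x84>>3)&0x3 = 0x0
slot:3 @ bit 0 → (0x84>>0)&0x7 = 0x4
rsvd signed 3b, MSB=1: 4 - 8 = -4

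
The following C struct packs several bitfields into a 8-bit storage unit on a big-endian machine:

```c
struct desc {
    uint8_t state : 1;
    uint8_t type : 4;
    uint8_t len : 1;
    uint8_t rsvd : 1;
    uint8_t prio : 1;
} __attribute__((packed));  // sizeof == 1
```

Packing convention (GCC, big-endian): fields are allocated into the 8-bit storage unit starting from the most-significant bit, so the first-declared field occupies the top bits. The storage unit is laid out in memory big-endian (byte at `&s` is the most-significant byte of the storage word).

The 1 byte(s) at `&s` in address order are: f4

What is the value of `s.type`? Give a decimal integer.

14

[0]=0xf4 (big-endian) → word 0xf4
state:1 @ bit 7 → (0xf4>>7)&0x1 = 0x1
type:4 @ bit 3 → (0xf4>>3)&0xf = 0xe  ←
len:1 @ bit 2 → (0xf4>>2)&0x1 = 0x1
rsvd:1 @ bit 1 → (0xf4>>1)&0x1 = 0x0
prio:1 @ bit 0 → (0xf4>>0)&0x1 = 0x0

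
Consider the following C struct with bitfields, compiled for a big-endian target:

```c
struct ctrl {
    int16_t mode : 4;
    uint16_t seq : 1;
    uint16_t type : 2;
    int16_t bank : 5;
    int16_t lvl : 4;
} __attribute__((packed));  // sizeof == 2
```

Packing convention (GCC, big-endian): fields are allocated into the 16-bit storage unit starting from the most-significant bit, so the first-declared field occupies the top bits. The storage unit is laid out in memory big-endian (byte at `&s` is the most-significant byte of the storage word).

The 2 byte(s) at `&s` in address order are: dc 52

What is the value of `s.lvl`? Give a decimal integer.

[0]=0xdc [1]=0x52 (big-endian) → word 0xdc52
mode:4 @ bit 12 → (0xdc52>>12)&0xf = 0xd
seq:1 @ bit 11 → (0xdc52>>11)&0x1 = 0x1
type:2 @ bit 9 → (0xdc52>>9)&0x3 = 0x2
bank:5 @ bit 4 → (0xdc52>>4)&0x1f = 0x5
lvl:4 @ bit 0 → (0xdc52>>0)&0xf = 0x2  ←
lvl signed 4b, MSB=0: value = 2

2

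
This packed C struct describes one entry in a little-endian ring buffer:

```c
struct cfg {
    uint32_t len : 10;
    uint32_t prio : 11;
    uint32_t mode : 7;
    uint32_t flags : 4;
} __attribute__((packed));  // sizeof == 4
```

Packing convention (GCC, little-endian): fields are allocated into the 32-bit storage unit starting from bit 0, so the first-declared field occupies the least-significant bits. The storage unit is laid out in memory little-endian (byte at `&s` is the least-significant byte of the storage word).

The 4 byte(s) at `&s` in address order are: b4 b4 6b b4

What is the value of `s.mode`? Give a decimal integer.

[0]=0xb4 [1]=0xb4 [2]=0x6b [3]=0xb4 (little-endian) → word 0xb46bb4b4
len:10 @ bit 0 → (0xb46bb4b4>>0)&0x3ff = 0xb4
prio:11 @ bit 10 → (0xb46bb4b4>>10)&0x7ff = 0x2ed
mode:7 @ bit 21 → (0xb46bb4b4>>21)&0x7f = 0x23  ←
flags:4 @ bit 28 → (0xb46bb4b4>>28)&0xf = 0xb

35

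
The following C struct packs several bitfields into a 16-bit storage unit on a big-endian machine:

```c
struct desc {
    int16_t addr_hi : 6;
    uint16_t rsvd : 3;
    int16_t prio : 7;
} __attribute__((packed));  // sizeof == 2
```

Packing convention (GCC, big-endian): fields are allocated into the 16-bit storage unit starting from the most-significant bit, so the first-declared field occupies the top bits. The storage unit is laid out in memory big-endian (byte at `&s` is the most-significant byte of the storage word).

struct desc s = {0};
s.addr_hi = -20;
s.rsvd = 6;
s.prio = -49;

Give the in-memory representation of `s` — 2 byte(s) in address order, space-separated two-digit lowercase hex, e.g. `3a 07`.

b3 4f

[10+:6] addr_hi=-20 & 0x3f = 0x2c; word=0xb000
[7+:3] rsvd=6 & 0x7 = 0x6; word=0xb300
[0+:7] prio=-49 & 0x7f = 0x4f; word=0xb34f
word = 0xb34f → big-endian bytes:
  [0]=0xb3  [1]=0x4f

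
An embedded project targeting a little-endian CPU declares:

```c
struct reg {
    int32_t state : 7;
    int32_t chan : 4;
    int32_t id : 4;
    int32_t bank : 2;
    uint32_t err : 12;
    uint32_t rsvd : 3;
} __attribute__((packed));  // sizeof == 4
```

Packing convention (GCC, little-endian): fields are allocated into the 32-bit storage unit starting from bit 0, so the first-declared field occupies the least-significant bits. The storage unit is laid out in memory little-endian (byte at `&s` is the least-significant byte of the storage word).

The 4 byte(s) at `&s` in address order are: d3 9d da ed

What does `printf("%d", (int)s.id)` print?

3

[0]=0xd3 [1]=0x9d [2]=0xda [3]=0xed (little-endian) → word 0xedda9dd3
state [0+:7] = (word>>0) & 0x7f = 83
chan [7+:4] = (word>>7) & 0xf = 11
id [11+:4] = (word>>11) & 0xf = 3  ←
bank [15+:2] = (word>>15) & 0x3 = 1
err [17+:12] = (word>>17) & 0xfff = 1773
rsvd [29+:3] = (word>>29) & 0x7 = 7
id signed 4b, MSB=0: value = 3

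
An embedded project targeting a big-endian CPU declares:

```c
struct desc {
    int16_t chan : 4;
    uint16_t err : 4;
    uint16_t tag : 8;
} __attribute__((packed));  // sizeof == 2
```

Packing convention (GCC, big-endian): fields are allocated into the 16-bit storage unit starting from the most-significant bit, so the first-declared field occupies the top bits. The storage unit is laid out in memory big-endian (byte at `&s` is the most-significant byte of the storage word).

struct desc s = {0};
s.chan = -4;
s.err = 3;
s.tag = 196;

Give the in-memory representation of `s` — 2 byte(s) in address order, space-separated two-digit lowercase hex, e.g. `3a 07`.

c3 c4

chan:4 = -4 → 0xc << 12 → word 0xc000
err:4 = 3 → 0x3 << 8 → word 0xc300
tag:8 = 196 → 0xc4 << 0 → word 0xc3c4
word = 0xc3c4 → big-endian bytes:
  [0]=0xc3  [1]=0xc4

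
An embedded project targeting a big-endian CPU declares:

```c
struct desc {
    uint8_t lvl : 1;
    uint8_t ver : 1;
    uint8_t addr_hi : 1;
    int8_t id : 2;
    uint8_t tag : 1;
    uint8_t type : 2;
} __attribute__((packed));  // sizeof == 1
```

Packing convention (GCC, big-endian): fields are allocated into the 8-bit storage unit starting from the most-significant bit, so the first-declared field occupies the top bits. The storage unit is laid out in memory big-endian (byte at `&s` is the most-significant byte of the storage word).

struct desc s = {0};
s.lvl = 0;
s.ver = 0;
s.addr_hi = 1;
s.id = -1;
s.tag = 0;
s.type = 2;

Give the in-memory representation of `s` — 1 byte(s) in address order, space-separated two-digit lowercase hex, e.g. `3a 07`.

lvl (1b) val=0 bits=0x0 at bit 7: 0x00
ver (1b) val=0 bits=0x0 at bit 6: 0x00
addr_hi (1b) val=1 bits=0x1 at bit 5: 0x20
id (2b) val=-1 bits=0x3 at bit 3: 0x38
tag (1b) val=0 bits=0x0 at bit 2: 0x38
type (2b) val=2 bits=0x2 at bit 0: 0x3a
word = 0x3a → big-endian bytes:
  [0]=0x3a

3a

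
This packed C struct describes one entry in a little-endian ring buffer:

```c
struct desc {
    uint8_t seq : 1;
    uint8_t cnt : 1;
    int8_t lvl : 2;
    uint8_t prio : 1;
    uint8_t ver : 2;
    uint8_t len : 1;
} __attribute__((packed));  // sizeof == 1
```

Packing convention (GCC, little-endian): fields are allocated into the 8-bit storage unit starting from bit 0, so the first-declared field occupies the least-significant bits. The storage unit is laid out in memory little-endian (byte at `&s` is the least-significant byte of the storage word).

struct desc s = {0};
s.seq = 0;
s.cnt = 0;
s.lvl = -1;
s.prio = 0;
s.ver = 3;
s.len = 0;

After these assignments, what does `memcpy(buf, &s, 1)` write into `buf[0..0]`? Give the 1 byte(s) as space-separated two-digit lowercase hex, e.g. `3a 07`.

seq:1 = 0 → 0x0 << 0 → word 0x00
cnt:1 = 0 → 0x0 << 1 → word 0x00
lvl:2 = -1 → 0x3 << 2 → word 0x0c
prio:1 = 0 → 0x0 << 4 → word 0x0c
ver:2 = 3 → 0x3 << 5 → word 0x6c
len:1 = 0 → 0x0 << 7 → word 0x6c
word = 0x6c → little-endian bytes:
  [0]=0x6c

6c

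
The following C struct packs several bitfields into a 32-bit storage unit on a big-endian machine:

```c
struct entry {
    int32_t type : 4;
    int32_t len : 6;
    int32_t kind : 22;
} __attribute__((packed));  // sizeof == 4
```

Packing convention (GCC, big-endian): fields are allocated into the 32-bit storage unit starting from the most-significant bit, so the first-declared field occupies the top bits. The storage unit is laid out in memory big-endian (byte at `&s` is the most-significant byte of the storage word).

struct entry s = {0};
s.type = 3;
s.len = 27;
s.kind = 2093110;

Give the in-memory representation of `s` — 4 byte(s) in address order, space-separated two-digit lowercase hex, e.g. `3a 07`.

36 df f0 36

[28+:4] type=3 & 0xf = 0x3; word=0x30000000
[22+:6] len=27 & 0x3f = 0x1b; word=0x36c00000
[0+:22] kind=2093110 & 0x3fffff = 0x1ff036; word=0x36dff036
word = 0x36dff036 → big-endian bytes:
  [0]=0x36  [1]=0xdf  [2]=0xf0  [3]=0x36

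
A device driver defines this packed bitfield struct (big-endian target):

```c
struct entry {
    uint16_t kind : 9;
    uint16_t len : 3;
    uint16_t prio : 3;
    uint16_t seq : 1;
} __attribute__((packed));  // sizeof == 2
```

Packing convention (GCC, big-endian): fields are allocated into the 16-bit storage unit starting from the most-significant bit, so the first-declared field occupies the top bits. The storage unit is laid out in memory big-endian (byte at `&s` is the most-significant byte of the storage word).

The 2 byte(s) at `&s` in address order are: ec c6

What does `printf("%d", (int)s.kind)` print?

473

[0]=0xec [1]=0xc6 (big-endian) → word 0xecc6
kind:9 @ bit 7 → (0xecc6>>7)&0x1ff = 0x1d9  ←
len:3 @ bit 4 → (0xecc6>>4)&0x7 = 0x4
prio:3 @ bit 1 → (0xecc6>>1)&0x7 = 0x3
seq:1 @ bit 0 → (0xecc6>>0)&0x1 = 0x0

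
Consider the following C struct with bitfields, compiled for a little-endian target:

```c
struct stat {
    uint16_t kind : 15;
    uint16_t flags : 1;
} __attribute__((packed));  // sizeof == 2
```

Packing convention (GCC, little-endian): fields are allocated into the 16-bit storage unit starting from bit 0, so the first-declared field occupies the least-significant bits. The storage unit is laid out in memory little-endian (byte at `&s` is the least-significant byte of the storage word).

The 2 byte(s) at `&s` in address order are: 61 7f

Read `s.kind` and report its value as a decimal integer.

[0]=0x61 [1]=0x7f (little-endian) → word 0x7f61
kind:15 @ bit 0 → (0x7f61>>0)&0x7fff = 0x7f61  ←
flags:1 @ bit 15 → (0x7f61>>15)&0x1 = 0x0

32609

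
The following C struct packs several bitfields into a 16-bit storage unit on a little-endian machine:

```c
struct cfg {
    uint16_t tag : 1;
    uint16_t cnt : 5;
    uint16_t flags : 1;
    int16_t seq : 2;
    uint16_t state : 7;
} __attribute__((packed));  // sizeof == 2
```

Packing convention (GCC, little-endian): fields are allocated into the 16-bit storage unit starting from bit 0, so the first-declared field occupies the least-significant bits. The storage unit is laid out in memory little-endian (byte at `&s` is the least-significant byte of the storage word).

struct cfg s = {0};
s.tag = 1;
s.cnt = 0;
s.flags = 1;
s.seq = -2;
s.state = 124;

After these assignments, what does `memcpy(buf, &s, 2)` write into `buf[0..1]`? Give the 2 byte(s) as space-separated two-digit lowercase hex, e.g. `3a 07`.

tag:1 = 1 → 0x1 << 0 → word 0x0001
cnt:5 = 0 → 0x0 << 1 → word 0x0001
flags:1 = 1 → 0x1 << 6 → word 0x0041
seq:2 = -2 → 0x2 << 7 → word 0x0141
state:7 = 124 → 0x7c << 9 → word 0xf941
word = 0xf941 → little-endian bytes:
  [0]=0x41  [1]=0xf9

41 f9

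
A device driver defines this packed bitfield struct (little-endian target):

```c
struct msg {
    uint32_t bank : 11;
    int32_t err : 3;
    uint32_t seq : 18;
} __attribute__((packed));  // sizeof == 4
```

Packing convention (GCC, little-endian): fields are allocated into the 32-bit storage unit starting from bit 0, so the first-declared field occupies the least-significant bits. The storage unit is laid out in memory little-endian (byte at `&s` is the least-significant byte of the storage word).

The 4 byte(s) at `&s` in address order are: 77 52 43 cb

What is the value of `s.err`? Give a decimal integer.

2

[0]=0x77 [1]=0x52 [2]=0x43 [3]=0xcb (little-endian) → word 0xcb435277
bank:11 @ bit 0 → (0xcb435277>>0)&0x7ff = 0x277
err:3 @ bit 11 → (0xcb435277>>11)&0x7 = 0x2  ←
seq:18 @ bit 14 → (0xcb435277>>14)&0x3ffff = 0x32d0d
err signed 3b, MSB=0: value = 2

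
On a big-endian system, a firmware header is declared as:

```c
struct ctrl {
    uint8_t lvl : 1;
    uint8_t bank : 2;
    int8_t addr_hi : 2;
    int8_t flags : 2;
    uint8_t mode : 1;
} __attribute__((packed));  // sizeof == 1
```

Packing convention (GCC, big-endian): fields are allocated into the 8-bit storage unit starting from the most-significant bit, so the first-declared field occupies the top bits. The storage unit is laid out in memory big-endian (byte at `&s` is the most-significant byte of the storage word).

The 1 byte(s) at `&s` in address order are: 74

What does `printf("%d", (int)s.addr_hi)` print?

[0]=0x74 (big-endian) → word 0x74
lvl:1 @ bit 7 → (0x74>>7)&0x1 = 0x0
bank:2 @ bit 5 → (0x74>>5)&0x3 = 0x3
addr_hi:2 @ bit 3 → (0x74>>3)&0x3 = 0x2  ←
flags:2 @ bit 1 → (0x74>>1)&0x3 = 0x2
mode:1 @ bit 0 → (0x74>>0)&0x1 = 0x0
addr_hi signed 2b, MSB=1: 2 - 4 = -2

-2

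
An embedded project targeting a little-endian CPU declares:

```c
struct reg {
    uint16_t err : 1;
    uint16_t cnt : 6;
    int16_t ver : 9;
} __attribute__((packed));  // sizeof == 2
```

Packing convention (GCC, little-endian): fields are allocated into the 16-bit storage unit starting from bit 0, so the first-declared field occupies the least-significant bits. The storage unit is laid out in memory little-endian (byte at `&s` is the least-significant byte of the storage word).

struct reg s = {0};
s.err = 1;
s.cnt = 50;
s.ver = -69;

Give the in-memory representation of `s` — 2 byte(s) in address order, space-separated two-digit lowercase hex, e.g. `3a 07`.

e5 dd

[0+:1] err=1 & 0x1 = 0x1; word=0x0001
[1+:6] cnt=50 & 0x3f = 0x32; word=0x0065
[7+:9] ver=-69 & 0x1ff = 0x1bb; word=0xdde5
word = 0xdde5 → little-endian bytes:
  [0]=0xe5  [1]=0xdd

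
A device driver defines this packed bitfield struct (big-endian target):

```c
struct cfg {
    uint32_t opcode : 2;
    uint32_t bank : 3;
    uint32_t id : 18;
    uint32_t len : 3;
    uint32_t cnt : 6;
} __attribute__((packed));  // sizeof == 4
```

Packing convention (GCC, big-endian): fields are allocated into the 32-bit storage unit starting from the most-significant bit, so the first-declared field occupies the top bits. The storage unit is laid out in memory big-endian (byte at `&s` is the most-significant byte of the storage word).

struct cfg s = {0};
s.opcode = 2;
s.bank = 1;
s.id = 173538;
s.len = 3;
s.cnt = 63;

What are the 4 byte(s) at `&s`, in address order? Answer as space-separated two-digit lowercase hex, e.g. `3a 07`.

8d 4b c4 ff

opcode:2 = 2 → 0x2 << 30 → word 0x80000000
bank:3 = 1 → 0x1 << 27 → word 0x88000000
id:18 = 173538 → 0x2a5e2 << 9 → word 0x8d4bc400
len:3 = 3 → 0x3 << 6 → word 0x8d4bc4c0
cnt:6 = 63 → 0x3f << 0 → word 0x8d4bc4ff
word = 0x8d4bc4ff → big-endian bytes:
  [0]=0x8d  [1]=0x4b  [2]=0xc4  [3]=0xff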